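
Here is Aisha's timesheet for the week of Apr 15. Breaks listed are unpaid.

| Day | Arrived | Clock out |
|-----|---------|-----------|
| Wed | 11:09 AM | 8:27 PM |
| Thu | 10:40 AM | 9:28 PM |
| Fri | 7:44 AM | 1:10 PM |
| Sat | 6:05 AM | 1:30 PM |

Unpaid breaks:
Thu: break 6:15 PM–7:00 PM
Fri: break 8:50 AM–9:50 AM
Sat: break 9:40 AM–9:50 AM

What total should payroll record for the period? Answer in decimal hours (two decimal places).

Wed: 11:09 AM–8:27 PM = 9 h 18 min
Thu: 10:40 AM–9:28 PM = 10 h 48 min; less 45 min break → 10 h 3 min
Fri: 7:44 AM–1:10 PM = 5 h 26 min; less 60 min break → 4 h 26 min
Sat: 6:05 AM–1:30 PM = 7 h 25 min; less 10 min break → 7 h 15 min
Total: 9 h 18 min + 10 h 3 min + 4 h 26 min + 7 h 15 min = 31 h 2 min.

31.03 hours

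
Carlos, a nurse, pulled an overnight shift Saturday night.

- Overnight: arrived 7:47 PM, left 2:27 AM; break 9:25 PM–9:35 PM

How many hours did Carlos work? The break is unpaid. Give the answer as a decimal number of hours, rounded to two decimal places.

6.50 hours

Overnight: 7:47 PM → midnight = 4 h 13 min; midnight → 2:27 AM = 2 h 27 min; span 6 h 40 min; less 10 min break → 6 h 30 min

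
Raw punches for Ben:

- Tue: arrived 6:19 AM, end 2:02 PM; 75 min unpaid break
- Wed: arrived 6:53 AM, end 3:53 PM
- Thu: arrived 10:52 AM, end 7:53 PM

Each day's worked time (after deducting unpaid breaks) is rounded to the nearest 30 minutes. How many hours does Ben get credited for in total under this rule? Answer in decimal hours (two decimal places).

Tue: 6:19 AM–2:02 PM = 7 h 43 min − 75 min = 6 h 28 min → rounds to 6 h 30 min
Wed: 6:53 AM–3:53 PM = 9 h 0 min → rounds to 9 h 0 min
Thu: 10:52 AM–7:53 PM = 9 h 1 min → rounds to 9 h 0 min
Total credited: 24 h 30 min.

24.50 hours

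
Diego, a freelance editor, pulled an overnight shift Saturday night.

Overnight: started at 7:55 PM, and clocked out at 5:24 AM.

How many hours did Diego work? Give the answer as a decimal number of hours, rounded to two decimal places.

Overnight: 7:55 PM → midnight = 4 h 5 min; midnight → 5:24 AM = 5 h 24 min; span 9 h 29 min

9.48 hours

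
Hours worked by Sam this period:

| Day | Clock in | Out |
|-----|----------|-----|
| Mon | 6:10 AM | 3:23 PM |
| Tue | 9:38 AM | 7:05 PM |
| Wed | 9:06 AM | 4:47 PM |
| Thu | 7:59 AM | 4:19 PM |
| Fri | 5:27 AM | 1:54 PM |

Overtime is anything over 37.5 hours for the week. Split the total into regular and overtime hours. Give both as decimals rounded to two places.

Regular 37.50 hours, overtime 5.63 hours

Mon: 6:10 AM–3:23 PM = 9 h 13 min
Tue: 9:38 AM–7:05 PM = 9 h 27 min
Wed: 9:06 AM–4:47 PM = 7 h 41 min
Thu: 7:59 AM–4:19 PM = 8 h 20 min
Fri: 5:27 AM–1:54 PM = 8 h 27 min
Total worked: 43 h 8 min = 43.13 h.
Threshold 37.5 h → overtime 5 h 38 min, regular 37 h 30 min.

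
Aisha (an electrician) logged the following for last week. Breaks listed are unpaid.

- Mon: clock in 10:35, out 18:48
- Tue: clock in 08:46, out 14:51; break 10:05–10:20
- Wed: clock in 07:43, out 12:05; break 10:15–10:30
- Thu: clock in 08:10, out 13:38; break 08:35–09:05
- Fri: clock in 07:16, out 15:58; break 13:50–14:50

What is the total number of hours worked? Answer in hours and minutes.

Mon: 10:35–18:48 = 8 h 13 min
Tue: 08:46–14:51 = 6 h 5 min; less 15 min break → 5 h 50 min
Wed: 07:43–12:05 = 4 h 22 min; less 15 min break → 4 h 7 min
Thu: 08:10–13:38 = 5 h 28 min; less 30 min break → 4 h 58 min
Fri: 07:16–15:58 = 8 h 42 min; less 60 min break → 7 h 42 min
Total: 8 h 13 min + 5 h 50 min + 4 h 7 min + 4 h 58 min + 7 h 42 min = 30 h 50 min.

30 h 50 min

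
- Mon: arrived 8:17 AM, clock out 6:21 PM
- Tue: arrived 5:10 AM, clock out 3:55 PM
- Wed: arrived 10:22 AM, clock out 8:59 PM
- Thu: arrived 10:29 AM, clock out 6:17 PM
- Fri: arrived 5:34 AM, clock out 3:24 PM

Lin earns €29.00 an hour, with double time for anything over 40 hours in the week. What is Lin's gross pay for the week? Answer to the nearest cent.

€1685.87

Mon: 8:17 AM–6:21 PM = 10 h 4 min
Tue: 5:10 AM–3:55 PM = 10 h 45 min
Wed: 10:22 AM–8:59 PM = 10 h 37 min
Thu: 10:29 AM–6:17 PM = 7 h 48 min
Fri: 5:34 AM–3:24 PM = 9 h 50 min
Total worked: 49 h 4 min = 2944 min.
Regular 40 h 0 min = 2400 min at €29.00/h; overtime 9 h 4 min = 544 min at €58.00/h.
Pay = (2400 × €29.00 + 544 × €58.00) ÷ 60 = €1685.87.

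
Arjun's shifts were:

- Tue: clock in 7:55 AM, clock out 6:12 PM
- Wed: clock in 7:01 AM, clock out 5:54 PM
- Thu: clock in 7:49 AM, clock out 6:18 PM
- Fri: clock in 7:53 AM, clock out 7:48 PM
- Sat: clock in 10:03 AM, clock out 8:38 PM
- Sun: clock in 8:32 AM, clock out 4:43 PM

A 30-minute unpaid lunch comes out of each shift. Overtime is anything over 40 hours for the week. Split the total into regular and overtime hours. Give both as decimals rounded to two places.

Tue: 7:55 AM–6:12 PM = 10 h 17 min; less 30 min break → 9 h 47 min
Wed: 7:01 AM–5:54 PM = 10 h 53 min; less 30 min break → 10 h 23 min
Thu: 7:49 AM–6:18 PM = 10 h 29 min; less 30 min break → 9 h 59 min
Fri: 7:53 AM–7:48 PM = 11 h 55 min; less 30 min break → 11 h 25 min
Sat: 10:03 AM–8:38 PM = 10 h 35 min; less 30 min break → 10 h 5 min
Sun: 8:32 AM–4:43 PM = 8 h 11 min; less 30 min break → 7 h 41 min
Total worked: 59 h 20 min = 59.33 h.
Threshold 40 h → overtime 19 h 20 min, regular 40 h 0 min.

Regular 40.00 hours, overtime 19.33 hours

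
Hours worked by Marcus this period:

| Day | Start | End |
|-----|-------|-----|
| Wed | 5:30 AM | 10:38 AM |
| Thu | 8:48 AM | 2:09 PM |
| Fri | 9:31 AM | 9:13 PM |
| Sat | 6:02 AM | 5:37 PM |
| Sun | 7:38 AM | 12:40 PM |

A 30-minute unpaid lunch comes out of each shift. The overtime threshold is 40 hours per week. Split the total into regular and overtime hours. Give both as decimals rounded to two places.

Regular 36.30 hours, overtime 0.00 hours

Wed: 5:30 AM–10:38 AM = 5 h 8 min; less 30 min break → 4 h 38 min
Thu: 8:48 AM–2:09 PM = 5 h 21 min; less 30 min break → 4 h 51 min
Fri: 9:31 AM–9:13 PM = 11 h 42 min; less 30 min break → 11 h 12 min
Sat: 6:02 AM–5:37 PM = 11 h 35 min; less 30 min break → 11 h 5 min
Sun: 7:38 AM–12:40 PM = 5 h 2 min; less 30 min break → 4 h 32 min
Total worked: 36 h 18 min = 36.30 h.
Threshold 40 h → overtime 0 h 0 min, regular 36 h 18 min.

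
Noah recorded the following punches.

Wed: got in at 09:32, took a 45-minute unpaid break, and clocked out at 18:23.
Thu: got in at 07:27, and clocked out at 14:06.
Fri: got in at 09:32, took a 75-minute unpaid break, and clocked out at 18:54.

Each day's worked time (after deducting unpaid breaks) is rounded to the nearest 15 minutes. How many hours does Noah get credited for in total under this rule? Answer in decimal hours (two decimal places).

Wed: 09:32–18:23 = 8 h 51 min − 45 min = 8 h 6 min → rounds to 8 h 0 min
Thu: 07:27–14:06 = 6 h 39 min → rounds to 6 h 45 min
Fri: 09:32–18:54 = 9 h 22 min − 75 min = 8 h 7 min → rounds to 8 h 0 min
Total credited: 22 h 45 min.

22.75 hours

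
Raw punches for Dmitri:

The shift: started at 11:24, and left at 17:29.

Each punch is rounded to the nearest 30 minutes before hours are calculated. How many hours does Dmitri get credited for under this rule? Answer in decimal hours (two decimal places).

The shift: in 11:24→11:30, out 17:29→17:30; 6 h 0 min

6.00 hours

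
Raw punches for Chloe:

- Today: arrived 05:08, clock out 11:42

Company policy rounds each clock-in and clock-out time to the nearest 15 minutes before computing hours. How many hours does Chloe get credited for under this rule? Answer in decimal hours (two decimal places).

6.50 hours

Today: in 05:08→05:15, out 11:42→11:45; 6 h 30 min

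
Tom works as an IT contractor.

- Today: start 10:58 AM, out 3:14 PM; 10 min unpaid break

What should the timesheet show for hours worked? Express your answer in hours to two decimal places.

4.10 hours

Today: 10:58 AM–3:14 PM = 4 h 16 min; less 10 min break → 4 h 6 min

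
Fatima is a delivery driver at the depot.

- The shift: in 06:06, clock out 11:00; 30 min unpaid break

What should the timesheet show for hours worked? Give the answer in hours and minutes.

4 h 24 min

The shift: 06:06–11:00 = 4 h 54 min; less 30 min break → 4 h 24 min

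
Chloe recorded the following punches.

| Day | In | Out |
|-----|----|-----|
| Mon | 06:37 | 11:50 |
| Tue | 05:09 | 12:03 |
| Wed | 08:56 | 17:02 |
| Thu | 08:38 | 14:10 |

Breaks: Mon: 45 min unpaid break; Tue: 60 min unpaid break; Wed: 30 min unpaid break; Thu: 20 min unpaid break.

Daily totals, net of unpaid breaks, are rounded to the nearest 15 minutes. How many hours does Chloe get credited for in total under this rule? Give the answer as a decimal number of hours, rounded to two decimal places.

23.25 hours

Mon: 06:37–11:50 = 5 h 13 min − 45 min = 4 h 28 min → rounds to 4 h 30 min
Tue: 05:09–12:03 = 6 h 54 min − 60 min = 5 h 54 min → rounds to 6 h 0 min
Wed: 08:56–17:02 = 8 h 6 min − 30 min = 7 h 36 min → rounds to 7 h 30 min
Thu: 08:38–14:10 = 5 h 32 min − 20 min = 5 h 12 min → rounds to 5 h 15 min
Total credited: 23 h 15 min.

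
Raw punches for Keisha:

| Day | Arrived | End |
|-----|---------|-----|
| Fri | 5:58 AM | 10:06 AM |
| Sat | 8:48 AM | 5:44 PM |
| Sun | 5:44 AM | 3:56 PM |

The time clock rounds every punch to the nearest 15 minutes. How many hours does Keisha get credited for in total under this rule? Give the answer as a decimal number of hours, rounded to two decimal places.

Fri: in 5:58 AM→6:00 AM, out 10:06 AM→10:00 AM; 4 h 0 min
Sat: in 8:48 AM→8:45 AM, out 5:44 PM→5:45 PM; 9 h 0 min
Sun: in 5:44 AM→5:45 AM, out 3:56 PM→4:00 PM; 10 h 15 min
Total credited: 23 h 15 min.

23.25 hours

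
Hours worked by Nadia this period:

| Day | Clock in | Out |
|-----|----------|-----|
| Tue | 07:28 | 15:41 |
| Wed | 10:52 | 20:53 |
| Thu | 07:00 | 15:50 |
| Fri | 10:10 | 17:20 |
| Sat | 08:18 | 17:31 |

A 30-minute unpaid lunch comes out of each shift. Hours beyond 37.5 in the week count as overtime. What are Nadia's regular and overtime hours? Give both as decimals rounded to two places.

Regular 37.50 hours, overtime 3.45 hours

Tue: 07:28–15:41 = 8 h 13 min; less 30 min break → 7 h 43 min
Wed: 10:52–20:53 = 10 h 1 min; less 30 min break → 9 h 31 min
Thu: 07:00–15:50 = 8 h 50 min; less 30 min break → 8 h 20 min
Fri: 10:10–17:20 = 7 h 10 min; less 30 min break → 6 h 40 min
Sat: 08:18–17:31 = 9 h 13 min; less 30 min break → 8 h 43 min
Total worked: 40 h 57 min = 40.95 h.
Threshold 37.5 h → overtime 3 h 27 min, regular 37 h 30 min.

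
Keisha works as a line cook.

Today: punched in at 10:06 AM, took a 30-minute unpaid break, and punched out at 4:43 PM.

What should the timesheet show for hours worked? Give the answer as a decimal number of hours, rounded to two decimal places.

Today: 10:06 AM–4:43 PM = 6 h 37 min; less 30 min break → 6 h 7 min

6.12 hours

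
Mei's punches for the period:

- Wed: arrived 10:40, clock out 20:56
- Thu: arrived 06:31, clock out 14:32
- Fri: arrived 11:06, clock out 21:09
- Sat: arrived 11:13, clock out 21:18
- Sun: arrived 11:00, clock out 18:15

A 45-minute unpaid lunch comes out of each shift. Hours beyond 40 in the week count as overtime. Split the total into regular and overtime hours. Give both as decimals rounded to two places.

Regular 40.00 hours, overtime 1.92 hours

Wed: 10:40–20:56 = 10 h 16 min; less 45 min break → 9 h 31 min
Thu: 06:31–14:32 = 8 h 1 min; less 45 min break → 7 h 16 min
Fri: 11:06–21:09 = 10 h 3 min; less 45 min break → 9 h 18 min
Sat: 11:13–21:18 = 10 h 5 min; less 45 min break → 9 h 20 min
Sun: 11:00–18:15 = 7 h 15 min; less 45 min break → 6 h 30 min
Total worked: 41 h 55 min = 41.92 h.
Threshold 40 h → overtime 1 h 55 min, regular 40 h 0 min.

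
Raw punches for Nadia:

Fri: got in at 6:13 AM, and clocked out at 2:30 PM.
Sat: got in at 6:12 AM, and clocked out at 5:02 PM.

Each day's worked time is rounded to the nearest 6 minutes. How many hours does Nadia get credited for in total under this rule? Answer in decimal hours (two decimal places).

Fri: 6:13 AM–2:30 PM = 8 h 17 min → rounds to 8 h 18 min
Sat: 6:12 AM–5:02 PM = 10 h 50 min → rounds to 10 h 48 min
Total credited: 19 h 6 min.

19.10 hours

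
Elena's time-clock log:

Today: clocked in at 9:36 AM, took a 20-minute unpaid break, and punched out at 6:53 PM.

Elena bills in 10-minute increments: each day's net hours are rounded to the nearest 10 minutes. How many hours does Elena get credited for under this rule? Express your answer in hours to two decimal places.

Today: 9:36 AM–6:53 PM = 9 h 17 min − 20 min = 8 h 57 min → rounds to 9 h 0 min

9.00 hours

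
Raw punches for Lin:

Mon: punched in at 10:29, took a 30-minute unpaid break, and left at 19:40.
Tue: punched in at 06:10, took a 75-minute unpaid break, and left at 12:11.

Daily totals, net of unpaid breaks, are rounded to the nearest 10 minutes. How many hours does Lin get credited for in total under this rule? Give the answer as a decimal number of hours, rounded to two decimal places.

13.50 hours

Mon: 10:29–19:40 = 9 h 11 min − 30 min = 8 h 41 min → rounds to 8 h 40 min
Tue: 06:10–12:11 = 6 h 1 min − 75 min = 4 h 46 min → rounds to 4 h 50 min
Total credited: 13 h 30 min.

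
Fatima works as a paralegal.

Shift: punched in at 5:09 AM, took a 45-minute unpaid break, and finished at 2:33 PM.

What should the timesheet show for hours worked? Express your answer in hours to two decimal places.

8.65 hours

Shift: 5:09 AM–2:33 PM = 9 h 24 min; less 45 min break → 8 h 39 min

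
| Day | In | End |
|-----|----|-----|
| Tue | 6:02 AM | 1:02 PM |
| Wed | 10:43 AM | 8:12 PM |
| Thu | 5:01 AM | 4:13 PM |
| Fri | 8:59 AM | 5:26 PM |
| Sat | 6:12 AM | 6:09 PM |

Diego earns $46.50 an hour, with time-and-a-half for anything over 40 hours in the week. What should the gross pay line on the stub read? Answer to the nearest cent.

$2423.81

Tue: 6:02 AM–1:02 PM = 7 h 0 min
Wed: 10:43 AM–8:12 PM = 9 h 29 min
Thu: 5:01 AM–4:13 PM = 11 h 12 min
Fri: 8:59 AM–5:26 PM = 8 h 27 min
Sat: 6:12 AM–6:09 PM = 11 h 57 min
Total worked: 48 h 5 min = 2885 min.
Regular 40 h 0 min = 2400 min at $46.50/h; overtime 8 h 5 min = 485 min at $69.75/h.
Pay = (2400 × $46.50 + 485 × $69.75) ÷ 60 = $2423.81.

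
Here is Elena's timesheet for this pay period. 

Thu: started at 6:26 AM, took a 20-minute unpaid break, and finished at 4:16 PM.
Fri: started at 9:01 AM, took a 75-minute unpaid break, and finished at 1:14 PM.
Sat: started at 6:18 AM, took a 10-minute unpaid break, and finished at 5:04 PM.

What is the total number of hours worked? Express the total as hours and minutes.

23 h 4 min

Thu: 6:26 AM–4:16 PM = 9 h 50 min; less 20 min break → 9 h 30 min
Fri: 9:01 AM–1:14 PM = 4 h 13 min; less 75 min break → 2 h 58 min
Sat: 6:18 AM–5:04 PM = 10 h 46 min; less 10 min break → 10 h 36 min
Total: 9 h 30 min + 2 h 58 min + 10 h 36 min = 23 h 4 min.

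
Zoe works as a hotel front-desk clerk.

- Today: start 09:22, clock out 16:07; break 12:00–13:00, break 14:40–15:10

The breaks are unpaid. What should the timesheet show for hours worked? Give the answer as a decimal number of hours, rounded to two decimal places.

Today: 09:22–16:07 = 6 h 45 min; less 90 min break → 5 h 15 min

5.25 hours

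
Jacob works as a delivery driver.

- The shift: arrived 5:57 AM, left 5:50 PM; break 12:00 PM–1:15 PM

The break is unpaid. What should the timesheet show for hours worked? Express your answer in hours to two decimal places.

The shift: 5:57 AM–5:50 PM = 11 h 53 min; less 75 min break → 10 h 38 min

10.63 hours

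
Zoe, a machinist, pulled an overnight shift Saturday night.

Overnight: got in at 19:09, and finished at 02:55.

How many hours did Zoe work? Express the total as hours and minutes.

Overnight: 19:09 → midnight = 4 h 51 min; midnight → 02:55 = 2 h 55 min; span 7 h 46 min

7 h 46 min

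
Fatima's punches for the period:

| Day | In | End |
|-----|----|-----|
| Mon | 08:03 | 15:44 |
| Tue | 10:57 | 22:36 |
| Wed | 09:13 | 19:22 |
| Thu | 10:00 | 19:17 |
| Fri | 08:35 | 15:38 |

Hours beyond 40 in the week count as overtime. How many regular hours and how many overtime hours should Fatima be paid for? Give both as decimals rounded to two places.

Mon: 08:03–15:44 = 7 h 41 min
Tue: 10:57–22:36 = 11 h 39 min
Wed: 09:13–19:22 = 10 h 9 min
Thu: 10:00–19:17 = 9 h 17 min
Fri: 08:35–15:38 = 7 h 3 min
Total worked: 45 h 49 min = 45.82 h.
Threshold 40 h → overtime 5 h 49 min, regular 40 h 0 min.

Regular 40.00 hours, overtime 5.82 hours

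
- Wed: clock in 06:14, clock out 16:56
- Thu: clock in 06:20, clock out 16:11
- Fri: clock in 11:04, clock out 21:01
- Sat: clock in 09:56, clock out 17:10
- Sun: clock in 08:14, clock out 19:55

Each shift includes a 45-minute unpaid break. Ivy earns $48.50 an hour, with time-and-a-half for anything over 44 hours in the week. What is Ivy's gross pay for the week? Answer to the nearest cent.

$2255.25

Wed: 06:14–16:56 = 10 h 42 min; less 45 min break → 9 h 57 min
Thu: 06:20–16:11 = 9 h 51 min; less 45 min break → 9 h 6 min
Fri: 11:04–21:01 = 9 h 57 min; less 45 min break → 9 h 12 min
Sat: 09:56–17:10 = 7 h 14 min; less 45 min break → 6 h 29 min
Sun: 08:14–19:55 = 11 h 41 min; less 45 min break → 10 h 56 min
Total worked: 45 h 40 min = 2740 min.
Regular 44 h 0 min = 2640 min at $48.50/h; overtime 1 h 40 min = 100 min at $72.75/h.
Pay = (2640 × $48.50 + 100 × $72.75) ÷ 60 = $2255.25.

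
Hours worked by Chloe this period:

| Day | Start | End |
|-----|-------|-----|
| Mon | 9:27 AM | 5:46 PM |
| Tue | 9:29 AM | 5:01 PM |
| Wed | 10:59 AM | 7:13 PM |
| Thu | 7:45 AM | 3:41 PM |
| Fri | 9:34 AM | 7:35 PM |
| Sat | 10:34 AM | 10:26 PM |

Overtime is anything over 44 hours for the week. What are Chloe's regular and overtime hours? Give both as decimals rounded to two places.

Regular 44.00 hours, overtime 9.90 hours

Mon: 9:27 AM–5:46 PM = 8 h 19 min
Tue: 9:29 AM–5:01 PM = 7 h 32 min
Wed: 10:59 AM–7:13 PM = 8 h 14 min
Thu: 7:45 AM–3:41 PM = 7 h 56 min
Fri: 9:34 AM–7:35 PM = 10 h 1 min
Sat: 10:34 AM–10:26 PM = 11 h 52 min
Total worked: 53 h 54 min = 53.90 h.
Threshold 44 h → overtime 9 h 54 min, regular 44 h 0 min.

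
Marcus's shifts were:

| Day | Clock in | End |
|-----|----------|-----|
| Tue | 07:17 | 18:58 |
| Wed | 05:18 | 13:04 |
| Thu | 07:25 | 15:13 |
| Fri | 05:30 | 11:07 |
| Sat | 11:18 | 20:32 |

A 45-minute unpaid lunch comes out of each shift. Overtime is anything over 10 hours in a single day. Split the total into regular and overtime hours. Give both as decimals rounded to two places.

Regular 37.42 hours, overtime 0.93 hours

Tue: 07:17–18:58 = 11 h 41 min; less 45 min break → 10 h 56 min
Wed: 05:18–13:04 = 7 h 46 min; less 45 min break → 7 h 1 min
Thu: 07:25–15:13 = 7 h 48 min; less 45 min break → 7 h 3 min
Fri: 05:30–11:07 = 5 h 37 min; less 45 min break → 4 h 52 min
Sat: 11:18–20:32 = 9 h 14 min; less 45 min break → 8 h 29 min
Tue reg 10 h 0 min / OT 0 h 56 min; Wed reg 7 h 1 min / OT 0 h 0 min; Thu reg 7 h 3 min / OT 0 h 0 min; Fri reg 4 h 52 min / OT 0 h 0 min; Sat reg 8 h 29 min / OT 0 h 0 min.
Totals: regular 37 h 25 min, overtime 0 h 56 min.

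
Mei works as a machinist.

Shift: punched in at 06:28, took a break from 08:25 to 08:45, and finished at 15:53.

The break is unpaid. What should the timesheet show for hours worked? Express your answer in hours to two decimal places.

Shift: 06:28–15:53 = 9 h 25 min; less 20 min break → 9 h 5 min

9.08 hours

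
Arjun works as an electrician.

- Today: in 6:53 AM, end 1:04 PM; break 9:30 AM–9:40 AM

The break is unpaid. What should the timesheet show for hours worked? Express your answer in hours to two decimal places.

Today: 6:53 AM–1:04 PM = 6 h 11 min; less 10 min break → 6 h 1 min

6.02 hours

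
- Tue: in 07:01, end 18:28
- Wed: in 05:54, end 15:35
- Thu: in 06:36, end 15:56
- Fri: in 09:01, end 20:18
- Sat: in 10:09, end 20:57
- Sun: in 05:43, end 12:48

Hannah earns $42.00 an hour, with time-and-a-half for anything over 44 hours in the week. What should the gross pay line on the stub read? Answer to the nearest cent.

$2832.90

Tue: 07:01–18:28 = 11 h 27 min
Wed: 05:54–15:35 = 9 h 41 min
Thu: 06:36–15:56 = 9 h 20 min
Fri: 09:01–20:18 = 11 h 17 min
Sat: 10:09–20:57 = 10 h 48 min
Sun: 05:43–12:48 = 7 h 5 min
Total worked: 59 h 38 min = 3578 min.
Regular 44 h 0 min = 2640 min at $42.00/h; overtime 15 h 38 min = 938 min at $63.00/h.
Pay = (2640 × $42.00 + 938 × $63.00) ÷ 60 = $2832.90.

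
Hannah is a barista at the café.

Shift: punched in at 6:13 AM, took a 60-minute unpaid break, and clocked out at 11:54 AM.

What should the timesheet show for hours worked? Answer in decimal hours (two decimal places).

Shift: 6:13 AM–11:54 AM = 5 h 41 min; less 60 min break → 4 h 41 min

4.68 hours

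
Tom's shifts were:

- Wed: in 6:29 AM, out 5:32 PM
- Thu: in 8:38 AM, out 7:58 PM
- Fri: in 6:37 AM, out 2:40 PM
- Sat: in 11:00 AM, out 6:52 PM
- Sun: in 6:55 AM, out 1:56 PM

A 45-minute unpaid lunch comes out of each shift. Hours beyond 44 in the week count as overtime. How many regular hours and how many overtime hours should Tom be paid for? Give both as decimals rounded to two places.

Wed: 6:29 AM–5:32 PM = 11 h 3 min; less 45 min break → 10 h 18 min
Thu: 8:38 AM–7:58 PM = 11 h 20 min; less 45 min break → 10 h 35 min
Fri: 6:37 AM–2:40 PM = 8 h 3 min; less 45 min break → 7 h 18 min
Sat: 11:00 AM–6:52 PM = 7 h 52 min; less 45 min break → 7 h 7 min
Sun: 6:55 AM–1:56 PM = 7 h 1 min; less 45 min break → 6 h 16 min
Total worked: 41 h 34 min = 41.57 h.
Threshold 44 h → overtime 0 h 0 min, regular 41 h 34 min.

Regular 41.57 hours, overtime 0.00 hours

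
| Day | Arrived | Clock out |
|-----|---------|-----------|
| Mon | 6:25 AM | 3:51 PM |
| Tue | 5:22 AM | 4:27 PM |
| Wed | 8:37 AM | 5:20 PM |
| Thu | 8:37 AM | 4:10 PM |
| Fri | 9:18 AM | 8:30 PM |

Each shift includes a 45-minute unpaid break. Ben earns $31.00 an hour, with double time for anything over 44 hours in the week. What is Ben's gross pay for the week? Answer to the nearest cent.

$1378.47

Mon: 6:25 AM–3:51 PM = 9 h 26 min; less 45 min break → 8 h 41 min
Tue: 5:22 AM–4:27 PM = 11 h 5 min; less 45 min break → 10 h 20 min
Wed: 8:37 AM–5:20 PM = 8 h 43 min; less 45 min break → 7 h 58 min
Thu: 8:37 AM–4:10 PM = 7 h 33 min; less 45 min break → 6 h 48 min
Fri: 9:18 AM–8:30 PM = 11 h 12 min; less 45 min break → 10 h 27 min
Total worked: 44 h 14 min = 2654 min.
Regular 44 h 0 min = 2640 min at $31.00/h; overtime 0 h 14 min = 14 min at $62.00/h.
Pay = (2640 × $31.00 + 14 × $62.00) ÷ 60 = $1378.47.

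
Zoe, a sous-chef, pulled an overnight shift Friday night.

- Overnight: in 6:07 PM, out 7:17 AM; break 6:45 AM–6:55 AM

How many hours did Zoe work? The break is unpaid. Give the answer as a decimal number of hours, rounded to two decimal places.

13.00 hours

Overnight: 6:07 PM → midnight = 5 h 53 min; midnight → 7:17 AM = 7 h 17 min; span 13 h 10 min; less 10 min break → 13 h 0 min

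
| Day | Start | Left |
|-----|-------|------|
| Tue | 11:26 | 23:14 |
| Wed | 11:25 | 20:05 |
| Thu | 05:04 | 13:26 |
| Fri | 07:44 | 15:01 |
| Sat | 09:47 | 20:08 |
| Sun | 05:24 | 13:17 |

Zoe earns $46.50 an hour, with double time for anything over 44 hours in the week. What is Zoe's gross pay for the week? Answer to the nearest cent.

$3008.55

Tue: 11:26–23:14 = 11 h 48 min
Wed: 11:25–20:05 = 8 h 40 min
Thu: 05:04–13:26 = 8 h 22 min
Fri: 07:44–15:01 = 7 h 17 min
Sat: 09:47–20:08 = 10 h 21 min
Sun: 05:24–13:17 = 7 h 53 min
Total worked: 54 h 21 min = 3261 min.
Regular 44 h 0 min = 2640 min at $46.50/h; overtime 10 h 21 min = 621 min at $93.00/h.
Pay = (2640 × $46.50 + 621 × $93.00) ÷ 60 = $3008.55.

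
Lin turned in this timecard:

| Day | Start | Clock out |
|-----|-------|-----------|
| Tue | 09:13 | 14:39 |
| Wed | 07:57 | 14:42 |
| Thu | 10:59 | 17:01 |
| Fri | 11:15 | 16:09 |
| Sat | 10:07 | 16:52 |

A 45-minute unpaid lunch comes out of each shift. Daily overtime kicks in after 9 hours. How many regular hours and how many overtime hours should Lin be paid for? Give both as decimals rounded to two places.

Tue: 09:13–14:39 = 5 h 26 min; less 45 min break → 4 h 41 min
Wed: 07:57–14:42 = 6 h 45 min; less 45 min break → 6 h 0 min
Thu: 10:59–17:01 = 6 h 2 min; less 45 min break → 5 h 17 min
Fri: 11:15–16:09 = 4 h 54 min; less 45 min break → 4 h 9 min
Sat: 10:07–16:52 = 6 h 45 min; less 45 min break → 6 h 0 min
Tue reg 4 h 41 min / OT 0 h 0 min; Wed reg 6 h 0 min / OT 0 h 0 min; Thu reg 5 h 17 min / OT 0 h 0 min; Fri reg 4 h 9 min / OT 0 h 0 min; Sat reg 6 h 0 min / OT 0 h 0 min.
Totals: regular 26 h 7 min, overtime 0 h 0 min.

Regular 26.12 hours, overtime 0.00 hours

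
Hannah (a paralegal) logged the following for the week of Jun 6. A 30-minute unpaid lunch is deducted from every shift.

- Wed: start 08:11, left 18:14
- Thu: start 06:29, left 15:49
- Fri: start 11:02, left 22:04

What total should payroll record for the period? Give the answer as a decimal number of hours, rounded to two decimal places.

Wed: 08:11–18:14 = 10 h 3 min; less 30 min break → 9 h 33 min
Thu: 06:29–15:49 = 9 h 20 min; less 30 min break → 8 h 50 min
Fri: 11:02–22:04 = 11 h 2 min; less 30 min break → 10 h 32 min
Total: 9 h 33 min + 8 h 50 min + 10 h 32 min = 28 h 55 min.

28.92 hours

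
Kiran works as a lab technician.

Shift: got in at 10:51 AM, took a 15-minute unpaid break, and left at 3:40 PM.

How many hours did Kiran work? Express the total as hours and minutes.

Shift: 10:51 AM–3:40 PM = 4 h 49 min; less 15 min break → 4 h 34 min

4 h 34 min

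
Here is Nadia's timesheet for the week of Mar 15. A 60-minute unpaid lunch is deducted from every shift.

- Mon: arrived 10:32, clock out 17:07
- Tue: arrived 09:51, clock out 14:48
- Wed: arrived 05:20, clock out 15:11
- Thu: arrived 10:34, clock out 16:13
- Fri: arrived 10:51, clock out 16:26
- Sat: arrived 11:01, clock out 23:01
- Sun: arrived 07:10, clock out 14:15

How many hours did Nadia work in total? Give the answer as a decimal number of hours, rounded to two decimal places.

44.70 hours

Mon: 10:32–17:07 = 6 h 35 min; less 60 min break → 5 h 35 min
Tue: 09:51–14:48 = 4 h 57 min; less 60 min break → 3 h 57 min
Wed: 05:20–15:11 = 9 h 51 min; less 60 min break → 8 h 51 min
Thu: 10:34–16:13 = 5 h 39 min; less 60 min break → 4 h 39 min
Fri: 10:51–16:26 = 5 h 35 min; less 60 min break → 4 h 35 min
Sat: 11:01–23:01 = 12 h 0 min; less 60 min break → 11 h 0 min
Sun: 07:10–14:15 = 7 h 5 min; less 60 min break → 6 h 5 min
Total: 5 h 35 min + 3 h 57 min + 8 h 51 min + 4 h 39 min + 4 h 35 min + 11 h 0 min + 6 h 5 min = 44 h 42 min.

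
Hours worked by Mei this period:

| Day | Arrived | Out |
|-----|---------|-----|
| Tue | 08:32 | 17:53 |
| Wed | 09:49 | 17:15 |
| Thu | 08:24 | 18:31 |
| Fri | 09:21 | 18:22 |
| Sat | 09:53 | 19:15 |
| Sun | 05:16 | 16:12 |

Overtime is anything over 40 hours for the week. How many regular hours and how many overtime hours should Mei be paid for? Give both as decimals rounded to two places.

Regular 40.00 hours, overtime 16.22 hours

Tue: 08:32–17:53 = 9 h 21 min
Wed: 09:49–17:15 = 7 h 26 min
Thu: 08:24–18:31 = 10 h 7 min
Fri: 09:21–18:22 = 9 h 1 min
Sat: 09:53–19:15 = 9 h 22 min
Sun: 05:16–16:12 = 10 h 56 min
Total worked: 56 h 13 min = 56.22 h.
Threshold 40 h → overtime 16 h 13 min, regular 40 h 0 min.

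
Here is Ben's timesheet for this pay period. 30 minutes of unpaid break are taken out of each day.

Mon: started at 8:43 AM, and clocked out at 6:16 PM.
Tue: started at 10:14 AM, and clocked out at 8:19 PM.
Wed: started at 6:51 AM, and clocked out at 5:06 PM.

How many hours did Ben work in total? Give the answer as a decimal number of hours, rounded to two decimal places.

28.38 hours

Mon: 8:43 AM–6:16 PM = 9 h 33 min; less 30 min break → 9 h 3 min
Tue: 10:14 AM–8:19 PM = 10 h 5 min; less 30 min break → 9 h 35 min
Wed: 6:51 AM–5:06 PM = 10 h 15 min; less 30 min break → 9 h 45 min
Total: 9 h 3 min + 9 h 35 min + 9 h 45 min = 28 h 23 min.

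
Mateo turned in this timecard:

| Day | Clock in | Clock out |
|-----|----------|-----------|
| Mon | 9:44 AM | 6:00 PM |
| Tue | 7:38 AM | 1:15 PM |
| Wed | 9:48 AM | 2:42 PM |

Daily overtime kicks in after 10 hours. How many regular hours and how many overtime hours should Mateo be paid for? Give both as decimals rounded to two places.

Mon: 9:44 AM–6:00 PM = 8 h 16 min
Tue: 7:38 AM–1:15 PM = 5 h 37 min
Wed: 9:48 AM–2:42 PM = 4 h 54 min
Mon reg 8 h 16 min / OT 0 h 0 min; Tue reg 5 h 37 min / OT 0 h 0 min; Wed reg 4 h 54 min / OT 0 h 0 min.
Totals: regular 18 h 47 min, overtime 0 h 0 min.

Regular 18.78 hours, overtime 0.00 hours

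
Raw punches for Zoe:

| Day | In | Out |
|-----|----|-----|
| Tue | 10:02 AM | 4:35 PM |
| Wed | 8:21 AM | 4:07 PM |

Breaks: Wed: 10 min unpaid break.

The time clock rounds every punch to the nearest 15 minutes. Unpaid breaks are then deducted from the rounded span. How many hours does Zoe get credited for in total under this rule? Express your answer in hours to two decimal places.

14.08 hours

Tue: in 10:02 AM→10:00 AM, out 4:35 PM→4:30 PM; 6 h 30 min
Wed: in 8:21 AM→8:15 AM, out 4:07 PM→4:00 PM; 7 h 45 min − 10 min = 7 h 35 min
Total credited: 14 h 5 min.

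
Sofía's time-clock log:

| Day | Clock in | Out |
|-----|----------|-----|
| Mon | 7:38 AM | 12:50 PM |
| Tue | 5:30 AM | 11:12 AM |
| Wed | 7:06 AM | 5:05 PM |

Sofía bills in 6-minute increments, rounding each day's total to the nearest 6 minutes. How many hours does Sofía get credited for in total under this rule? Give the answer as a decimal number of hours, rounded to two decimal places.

Mon: 7:38 AM–12:50 PM = 5 h 12 min → rounds to 5 h 12 min
Tue: 5:30 AM–11:12 AM = 5 h 42 min → rounds to 5 h 42 min
Wed: 7:06 AM–5:05 PM = 9 h 59 min → rounds to 10 h 0 min
Total credited: 20 h 54 min.

20.90 hours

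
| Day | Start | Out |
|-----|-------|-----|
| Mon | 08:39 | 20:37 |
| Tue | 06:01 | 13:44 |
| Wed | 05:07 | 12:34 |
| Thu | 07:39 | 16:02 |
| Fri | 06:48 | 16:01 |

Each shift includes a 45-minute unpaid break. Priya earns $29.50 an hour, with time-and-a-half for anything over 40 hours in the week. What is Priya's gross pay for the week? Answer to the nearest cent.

Mon: 08:39–20:37 = 11 h 58 min; less 45 min break → 11 h 13 min
Tue: 06:01–13:44 = 7 h 43 min; less 45 min break → 6 h 58 min
Wed: 05:07–12:34 = 7 h 27 min; less 45 min break → 6 h 42 min
Thu: 07:39–16:02 = 8 h 23 min; less 45 min break → 7 h 38 min
Fri: 06:48–16:01 = 9 h 13 min; less 45 min break → 8 h 28 min
Total worked: 40 h 59 min = 2459 min.
Regular 40 h 0 min = 2400 min at $29.50/h; overtime 0 h 59 min = 59 min at $44.25/h.
Pay = (2400 × $29.50 + 59 × $44.25) ÷ 60 = $1223.51.

$1223.51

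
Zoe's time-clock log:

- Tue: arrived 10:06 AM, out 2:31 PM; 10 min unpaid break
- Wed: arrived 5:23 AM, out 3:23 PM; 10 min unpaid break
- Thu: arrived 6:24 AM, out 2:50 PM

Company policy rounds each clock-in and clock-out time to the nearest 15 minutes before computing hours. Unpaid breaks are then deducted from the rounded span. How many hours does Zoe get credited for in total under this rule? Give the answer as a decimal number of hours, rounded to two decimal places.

Tue: in 10:06 AM→10:00 AM, out 2:31 PM→2:30 PM; 4 h 30 min − 10 min = 4 h 20 min
Wed: in 5:23 AM→5:30 AM, out 3:23 PM→3:30 PM; 10 h 0 min − 10 min = 9 h 50 min
Thu: in 6:24 AM→6:30 AM, out 2:50 PM→2:45 PM; 8 h 15 min
Total credited: 22 h 25 min.

22.42 hours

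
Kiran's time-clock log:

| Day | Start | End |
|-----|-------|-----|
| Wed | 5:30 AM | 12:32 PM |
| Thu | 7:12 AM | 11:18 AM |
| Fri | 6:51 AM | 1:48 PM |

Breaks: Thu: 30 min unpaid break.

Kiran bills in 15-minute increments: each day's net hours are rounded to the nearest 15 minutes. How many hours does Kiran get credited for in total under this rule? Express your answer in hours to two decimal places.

17.50 hours

Wed: 5:30 AM–12:32 PM = 7 h 2 min → rounds to 7 h 0 min
Thu: 7:12 AM–11:18 AM = 4 h 6 min − 30 min = 3 h 36 min → rounds to 3 h 30 min
Fri: 6:51 AM–1:48 PM = 6 h 57 min → rounds to 7 h 0 min
Total credited: 17 h 30 min.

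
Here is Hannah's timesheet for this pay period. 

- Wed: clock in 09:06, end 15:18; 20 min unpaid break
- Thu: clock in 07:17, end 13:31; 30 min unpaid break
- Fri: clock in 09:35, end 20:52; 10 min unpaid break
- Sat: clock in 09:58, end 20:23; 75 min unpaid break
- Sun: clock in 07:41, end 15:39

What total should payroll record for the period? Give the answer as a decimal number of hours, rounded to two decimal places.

39.85 hours

Wed: 09:06–15:18 = 6 h 12 min; less 20 min break → 5 h 52 min
Thu: 07:17–13:31 = 6 h 14 min; less 30 min break → 5 h 44 min
Fri: 09:35–20:52 = 11 h 17 min; less 10 min break → 11 h 7 min
Sat: 09:58–20:23 = 10 h 25 min; less 75 min break → 9 h 10 min
Sun: 07:41–15:39 = 7 h 58 min
Total: 5 h 52 min + 5 h 44 min + 11 h 7 min + 9 h 10 min + 7 h 58 min = 39 h 51 min.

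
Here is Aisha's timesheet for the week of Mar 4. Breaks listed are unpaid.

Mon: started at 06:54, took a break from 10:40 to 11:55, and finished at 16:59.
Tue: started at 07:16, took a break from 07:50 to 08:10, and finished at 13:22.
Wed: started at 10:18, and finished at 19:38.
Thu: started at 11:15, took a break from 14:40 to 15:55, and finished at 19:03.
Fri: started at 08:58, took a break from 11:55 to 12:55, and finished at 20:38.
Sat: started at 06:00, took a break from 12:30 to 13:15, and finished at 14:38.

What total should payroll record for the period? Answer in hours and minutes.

Mon: 06:54–16:59 = 10 h 5 min; less 75 min break → 8 h 50 min
Tue: 07:16–13:22 = 6 h 6 min; less 20 min break → 5 h 46 min
Wed: 10:18–19:38 = 9 h 20 min
Thu: 11:15–19:03 = 7 h 48 min; less 75 min break → 6 h 33 min
Fri: 08:58–20:38 = 11 h 40 min; less 60 min break → 10 h 40 min
Sat: 06:00–14:38 = 8 h 38 min; less 45 min break → 7 h 53 min
Total: 8 h 50 min + 5 h 46 min + 9 h 20 min + 6 h 33 min + 10 h 40 min + 7 h 53 min = 49 h 2 min.

49 h 2 min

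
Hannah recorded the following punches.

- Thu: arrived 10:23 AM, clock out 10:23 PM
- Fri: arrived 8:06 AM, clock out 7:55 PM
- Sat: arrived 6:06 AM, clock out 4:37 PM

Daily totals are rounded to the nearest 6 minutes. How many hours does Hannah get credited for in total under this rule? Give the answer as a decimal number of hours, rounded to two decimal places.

Thu: 10:23 AM–10:23 PM = 12 h 0 min → rounds to 12 h 0 min
Fri: 8:06 AM–7:55 PM = 11 h 49 min → rounds to 11 h 48 min
Sat: 6:06 AM–4:37 PM = 10 h 31 min → rounds to 10 h 30 min
Total credited: 34 h 18 min.

34.30 hours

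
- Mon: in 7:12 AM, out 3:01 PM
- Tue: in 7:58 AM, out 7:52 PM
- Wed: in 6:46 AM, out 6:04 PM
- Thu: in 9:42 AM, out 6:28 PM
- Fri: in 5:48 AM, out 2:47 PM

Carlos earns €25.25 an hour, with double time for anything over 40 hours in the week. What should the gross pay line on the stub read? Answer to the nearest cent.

Mon: 7:12 AM–3:01 PM = 7 h 49 min
Tue: 7:58 AM–7:52 PM = 11 h 54 min
Wed: 6:46 AM–6:04 PM = 11 h 18 min
Thu: 9:42 AM–6:28 PM = 8 h 46 min
Fri: 5:48 AM–2:47 PM = 8 h 59 min
Total worked: 48 h 46 min = 2926 min.
Regular 40 h 0 min = 2400 min at €25.25/h; overtime 8 h 46 min = 526 min at €50.50/h.
Pay = (2400 × €25.25 + 526 × €50.50) ÷ 60 = €1452.72.

€1452.72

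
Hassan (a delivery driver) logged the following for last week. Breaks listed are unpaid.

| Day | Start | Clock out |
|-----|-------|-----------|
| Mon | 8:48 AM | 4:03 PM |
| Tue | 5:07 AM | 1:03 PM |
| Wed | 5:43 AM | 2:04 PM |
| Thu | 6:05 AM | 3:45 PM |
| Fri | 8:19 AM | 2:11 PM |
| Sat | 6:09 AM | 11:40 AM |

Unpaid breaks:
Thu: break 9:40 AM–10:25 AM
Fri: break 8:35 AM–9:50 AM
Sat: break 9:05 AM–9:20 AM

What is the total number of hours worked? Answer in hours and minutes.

Mon: 8:48 AM–4:03 PM = 7 h 15 min
Tue: 5:07 AM–1:03 PM = 7 h 56 min
Wed: 5:43 AM–2:04 PM = 8 h 21 min
Thu: 6:05 AM–3:45 PM = 9 h 40 min; less 45 min break → 8 h 55 min
Fri: 8:19 AM–2:11 PM = 5 h 52 min; less 75 min break → 4 h 37 min
Sat: 6:09 AM–11:40 AM = 5 h 31 min; less 15 min break → 5 h 16 min
Total: 7 h 15 min + 7 h 56 min + 8 h 21 min + 8 h 55 min + 4 h 37 min + 5 h 16 min = 42 h 20 min.

42 h 20 min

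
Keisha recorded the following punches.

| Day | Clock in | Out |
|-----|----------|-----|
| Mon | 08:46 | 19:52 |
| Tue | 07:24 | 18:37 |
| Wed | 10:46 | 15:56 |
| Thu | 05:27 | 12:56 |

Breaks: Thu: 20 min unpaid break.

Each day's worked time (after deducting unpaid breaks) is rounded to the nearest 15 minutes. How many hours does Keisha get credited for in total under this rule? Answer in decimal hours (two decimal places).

Mon: 08:46–19:52 = 11 h 6 min → rounds to 11 h 0 min
Tue: 07:24–18:37 = 11 h 13 min → rounds to 11 h 15 min
Wed: 10:46–15:56 = 5 h 10 min → rounds to 5 h 15 min
Thu: 05:27–12:56 = 7 h 29 min − 20 min = 7 h 9 min → rounds to 7 h 15 min
Total credited: 34 h 45 min.

34.75 hours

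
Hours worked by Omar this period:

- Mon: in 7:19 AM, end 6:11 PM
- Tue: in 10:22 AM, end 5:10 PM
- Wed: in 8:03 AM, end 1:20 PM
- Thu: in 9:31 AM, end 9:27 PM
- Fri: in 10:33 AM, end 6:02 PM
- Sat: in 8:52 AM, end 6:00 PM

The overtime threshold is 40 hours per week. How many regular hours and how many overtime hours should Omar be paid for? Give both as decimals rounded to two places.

Regular 40.00 hours, overtime 11.50 hours

Mon: 7:19 AM–6:11 PM = 10 h 52 min
Tue: 10:22 AM–5:10 PM = 6 h 48 min
Wed: 8:03 AM–1:20 PM = 5 h 17 min
Thu: 9:31 AM–9:27 PM = 11 h 56 min
Fri: 10:33 AM–6:02 PM = 7 h 29 min
Sat: 8:52 AM–6:00 PM = 9 h 8 min
Total worked: 51 h 30 min = 51.50 h.
Threshold 40 h → overtime 11 h 30 min, regular 40 h 0 min.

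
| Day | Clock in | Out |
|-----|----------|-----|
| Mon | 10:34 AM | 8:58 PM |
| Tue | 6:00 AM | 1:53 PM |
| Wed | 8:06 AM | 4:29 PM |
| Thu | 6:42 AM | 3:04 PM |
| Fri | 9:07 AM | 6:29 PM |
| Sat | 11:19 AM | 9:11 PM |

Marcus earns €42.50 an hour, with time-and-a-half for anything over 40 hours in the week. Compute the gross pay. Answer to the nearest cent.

€2609.50

Mon: 10:34 AM–8:58 PM = 10 h 24 min
Tue: 6:00 AM–1:53 PM = 7 h 53 min
Wed: 8:06 AM–4:29 PM = 8 h 23 min
Thu: 6:42 AM–3:04 PM = 8 h 22 min
Fri: 9:07 AM–6:29 PM = 9 h 22 min
Sat: 11:19 AM–9:11 PM = 9 h 52 min
Total worked: 54 h 16 min = 3256 min.
Regular 40 h 0 min = 2400 min at €42.50/h; overtime 14 h 16 min = 856 min at €63.75/h.
Pay = (2400 × €42.50 + 856 × €63.75) ÷ 60 = €2609.50.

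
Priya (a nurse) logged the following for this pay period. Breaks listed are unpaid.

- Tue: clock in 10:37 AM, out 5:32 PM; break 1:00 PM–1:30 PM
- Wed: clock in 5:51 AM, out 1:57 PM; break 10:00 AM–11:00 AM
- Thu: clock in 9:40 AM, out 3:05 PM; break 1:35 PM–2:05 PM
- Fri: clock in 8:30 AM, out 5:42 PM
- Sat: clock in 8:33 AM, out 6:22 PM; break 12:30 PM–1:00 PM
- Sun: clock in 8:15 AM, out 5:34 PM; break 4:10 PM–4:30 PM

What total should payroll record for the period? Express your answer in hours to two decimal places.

45.93 hours

Tue: 10:37 AM–5:32 PM = 6 h 55 min; less 30 min break → 6 h 25 min
Wed: 5:51 AM–1:57 PM = 8 h 6 min; less 60 min break → 7 h 6 min
Thu: 9:40 AM–3:05 PM = 5 h 25 min; less 30 min break → 4 h 55 min
Fri: 8:30 AM–5:42 PM = 9 h 12 min
Sat: 8:33 AM–6:22 PM = 9 h 49 min; less 30 min break → 9 h 19 min
Sun: 8:15 AM–5:34 PM = 9 h 19 min; less 20 min break → 8 h 59 min
Total: 6 h 25 min + 7 h 6 min + 4 h 55 min + 9 h 12 min + 9 h 19 min + 8 h 59 min = 45 h 56 min.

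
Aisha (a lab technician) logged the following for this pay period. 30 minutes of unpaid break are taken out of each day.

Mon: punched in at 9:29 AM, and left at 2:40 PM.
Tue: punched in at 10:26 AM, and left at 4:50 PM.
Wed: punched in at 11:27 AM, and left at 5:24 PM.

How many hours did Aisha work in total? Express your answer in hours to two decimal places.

Mon: 9:29 AM–2:40 PM = 5 h 11 min; less 30 min break → 4 h 41 min
Tue: 10:26 AM–4:50 PM = 6 h 24 min; less 30 min break → 5 h 54 min
Wed: 11:27 AM–5:24 PM = 5 h 57 min; less 30 min break → 5 h 27 min
Total: 4 h 41 min + 5 h 54 min + 5 h 27 min = 16 h 2 min.

16.03 hours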